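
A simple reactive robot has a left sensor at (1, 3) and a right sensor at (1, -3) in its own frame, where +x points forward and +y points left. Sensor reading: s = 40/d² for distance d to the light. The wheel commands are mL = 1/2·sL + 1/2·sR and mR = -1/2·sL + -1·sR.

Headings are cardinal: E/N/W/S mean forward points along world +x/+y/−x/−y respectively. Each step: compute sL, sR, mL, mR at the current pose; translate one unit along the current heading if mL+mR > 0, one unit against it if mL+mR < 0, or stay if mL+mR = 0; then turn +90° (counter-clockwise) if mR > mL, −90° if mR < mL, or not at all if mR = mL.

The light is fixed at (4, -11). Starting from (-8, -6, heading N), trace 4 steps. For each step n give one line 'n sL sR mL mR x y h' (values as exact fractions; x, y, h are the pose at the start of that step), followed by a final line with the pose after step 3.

0 40/261 40/117 280/1131 -1420/3393 -8 -6 N
1 4/17 20/61 292/1037 -462/1037 -8 -7 E
2 40/109 8/53 1496/5777 -1932/5777 -9 -7 S
3 1/5 2/13 23/130 -33/130 -9 -6 W
final -8 -6 N

n=0: pose=(-8,-6,N); sL=40/261, sR=40/117; mL=280/1131, mR=-1420/3393; mL+mR=-20/117 → advance -1; mR−mL=-2260/3393 → turn -1·90°
n=1: pose=(-8,-7,E); sL=4/17, sR=20/61; mL=292/1037, mR=-462/1037; mL+mR=-10/61 → advance -1; mR−mL=-754/1037 → turn -1·90°
n=2: pose=(-9,-7,S); sL=40/109, sR=8/53; mL=1496/5777, mR=-1932/5777; mL+mR=-4/53 → advance -1; mR−mL=-3428/5777 → turn -1·90°
n=3: pose=(-9,-6,W); sL=1/5, sR=2/13; mL=23/130, mR=-33/130; mL+mR=-1/13 → advance -1; mR−mL=-28/65 → turn -1·90°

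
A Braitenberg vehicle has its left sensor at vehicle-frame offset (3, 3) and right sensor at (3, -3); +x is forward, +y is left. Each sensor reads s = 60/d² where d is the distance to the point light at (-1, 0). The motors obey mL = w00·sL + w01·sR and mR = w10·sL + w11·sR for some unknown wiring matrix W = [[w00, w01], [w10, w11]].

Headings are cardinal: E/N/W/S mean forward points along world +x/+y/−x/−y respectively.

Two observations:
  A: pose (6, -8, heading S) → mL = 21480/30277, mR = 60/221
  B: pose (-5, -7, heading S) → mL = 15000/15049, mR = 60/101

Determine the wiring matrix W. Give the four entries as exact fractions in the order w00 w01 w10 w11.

1 1 1 0

obs A: pose=(6,-8,S) → sL=60/221, sR=60/137, mL=21480/30277, mR=60/221
obs B: pose=(-5,-7,S) → sL=60/101, sR=60/149, mL=15000/15049, mR=60/101
sensor matrix S = [[60/221, 60/137], [60/101, 60/149]]; det S = -68731200/455638573
solve [mL_A; mL_B] = S·[w00; w01] and [mR_A; mR_B] = S·[w10; w11]:
  w00 = 1, w01 = 1, w10 = 1, w11 = 0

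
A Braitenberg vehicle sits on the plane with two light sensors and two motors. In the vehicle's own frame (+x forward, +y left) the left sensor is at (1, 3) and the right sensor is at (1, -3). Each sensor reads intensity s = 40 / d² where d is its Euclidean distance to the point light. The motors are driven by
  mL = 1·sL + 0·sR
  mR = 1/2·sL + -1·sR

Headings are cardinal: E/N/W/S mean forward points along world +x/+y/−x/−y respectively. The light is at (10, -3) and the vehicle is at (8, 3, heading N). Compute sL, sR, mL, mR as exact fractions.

left sensor world pos  = (5, 4); dL² = 74
right sensor world pos = (11, 4); dR² = 50
sL = 40/74 = 20/37
sR = 40/50 = 4/5
mL = 1·sL + 0·sR = 20/37
mR = 1/2·sL + -1·sR = -98/185

20/37 4/5 20/37 -98/185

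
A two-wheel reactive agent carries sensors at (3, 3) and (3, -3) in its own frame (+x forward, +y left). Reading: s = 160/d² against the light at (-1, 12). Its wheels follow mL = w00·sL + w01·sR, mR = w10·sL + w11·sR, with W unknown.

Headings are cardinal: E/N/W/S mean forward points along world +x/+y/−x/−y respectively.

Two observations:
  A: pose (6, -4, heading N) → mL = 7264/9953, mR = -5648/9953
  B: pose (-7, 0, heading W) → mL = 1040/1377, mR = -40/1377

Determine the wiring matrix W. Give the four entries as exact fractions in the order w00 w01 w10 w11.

1/2 1/2 -1 1/2

obs A: pose=(6,-4,N) → sL=32/37, sR=160/269, mL=7264/9953, mR=-5648/9953
obs B: pose=(-7,0,W) → sL=80/153, sR=80/81, mL=1040/1377, mR=-40/1377
sensor matrix S = [[32/37, 160/269], [80/153, 80/81]]; det S = 7444480/13705281
solve [mL_A; mL_B] = S·[w00; w01] and [mR_A; mR_B] = S·[w10; w11]:
  w00 = 1/2, w01 = 1/2, w10 = -1, w11 = 1/2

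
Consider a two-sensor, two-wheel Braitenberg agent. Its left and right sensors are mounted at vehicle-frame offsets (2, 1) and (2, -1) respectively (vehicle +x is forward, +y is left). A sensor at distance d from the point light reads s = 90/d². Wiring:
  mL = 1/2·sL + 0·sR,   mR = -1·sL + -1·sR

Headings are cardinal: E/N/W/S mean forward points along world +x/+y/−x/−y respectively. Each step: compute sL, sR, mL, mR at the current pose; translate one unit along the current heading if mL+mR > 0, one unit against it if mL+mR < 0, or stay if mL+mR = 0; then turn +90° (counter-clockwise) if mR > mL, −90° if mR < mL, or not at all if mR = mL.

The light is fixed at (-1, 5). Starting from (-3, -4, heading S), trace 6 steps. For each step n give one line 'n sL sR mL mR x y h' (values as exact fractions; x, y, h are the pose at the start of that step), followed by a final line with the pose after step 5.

n=0: pose=(-3,-4,S); sL=45/61, sR=9/13; mL=45/122, mR=-1134/793; mL+mR=-1683/1586 → advance -1; mR−mL=-2853/1586 → turn -1·90°
n=1: pose=(-3,-3,W); sL=90/97, sR=18/13; mL=45/97, mR=-2916/1261; mL+mR=-2331/1261 → advance -1; mR−mL=-3501/1261 → turn -1·90°
n=2: pose=(-2,-3,N); sL=9/4, sR=5/2; mL=9/8, mR=-19/4; mL+mR=-29/8 → advance -1; mR−mL=-47/8 → turn -1·90°
n=3: pose=(-2,-4,E); sL=18/13, sR=90/101; mL=9/13, mR=-2988/1313; mL+mR=-2079/1313 → advance -1; mR−mL=-3897/1313 → turn -1·90°
n=4: pose=(-3,-4,S); sL=45/61, sR=9/13; mL=45/122, mR=-1134/793; mL+mR=-1683/1586 → advance -1; mR−mL=-2853/1586 → turn -1·90°
n=5: pose=(-3,-3,W); sL=90/97, sR=18/13; mL=45/97, mR=-2916/1261; mL+mR=-2331/1261 → advance -1; mR−mL=-3501/1261 → turn -1·90°

0 45/61 9/13 45/122 -1134/793 -3 -4 S
1 90/97 18/13 45/97 -2916/1261 -3 -3 W
2 9/4 5/2 9/8 -19/4 -2 -3 N
3 18/13 90/101 9/13 -2988/1313 -2 -4 E
4 45/61 9/13 45/122 -1134/793 -3 -4 S
5 90/97 18/13 45/97 -2916/1261 -3 -3 W
final -2 -3 N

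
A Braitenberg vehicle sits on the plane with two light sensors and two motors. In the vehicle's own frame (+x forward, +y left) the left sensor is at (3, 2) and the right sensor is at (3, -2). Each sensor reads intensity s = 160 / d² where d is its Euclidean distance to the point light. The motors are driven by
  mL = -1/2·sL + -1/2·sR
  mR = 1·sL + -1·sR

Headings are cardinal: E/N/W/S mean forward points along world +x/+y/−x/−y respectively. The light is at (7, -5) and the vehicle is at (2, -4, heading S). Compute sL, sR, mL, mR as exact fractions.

160/13 160/53 -5280/689 6400/689

left sensor world pos  = (4, -7); dL² = 13
right sensor world pos = (0, -7); dR² = 53
sL = 160/13 = 160/13
sR = 160/53 = 160/53
mL = -1/2·sL + -1/2·sR = -5280/689
mR = 1·sL + -1·sR = 6400/689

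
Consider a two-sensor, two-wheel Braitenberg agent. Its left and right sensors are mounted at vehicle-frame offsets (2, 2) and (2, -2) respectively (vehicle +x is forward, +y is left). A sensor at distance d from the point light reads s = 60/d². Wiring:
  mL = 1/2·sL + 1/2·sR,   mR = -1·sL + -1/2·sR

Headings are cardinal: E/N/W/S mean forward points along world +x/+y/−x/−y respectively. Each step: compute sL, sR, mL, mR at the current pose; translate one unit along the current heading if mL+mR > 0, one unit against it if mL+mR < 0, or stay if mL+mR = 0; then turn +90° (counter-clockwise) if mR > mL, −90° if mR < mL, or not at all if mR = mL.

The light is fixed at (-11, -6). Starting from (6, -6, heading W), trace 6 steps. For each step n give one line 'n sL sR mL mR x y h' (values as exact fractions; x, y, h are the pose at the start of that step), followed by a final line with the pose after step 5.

0 60/229 60/229 60/229 -90/229 6 -6 W
1 3/13 15/101 249/1313 -801/2626 7 -6 N
2 60/401 60/409 24300/164009 -36570/164009 7 -7 E
3 6/37 10/39 302/1443 -419/1443 6 -7 S
4 60/229 60/229 60/229 -90/229 6 -6 W
5 3/13 15/101 249/1313 -801/2626 7 -6 N
final 7 -7 E

n=0: pose=(6,-6,W); sL=60/229, sR=60/229; mL=60/229, mR=-90/229; mL+mR=-30/229 → advance -1; mR−mL=-150/229 → turn -1·90°
n=1: pose=(7,-6,N); sL=3/13, sR=15/101; mL=249/1313, mR=-801/2626; mL+mR=-3/26 → advance -1; mR−mL=-1299/2626 → turn -1·90°
n=2: pose=(7,-7,E); sL=60/401, sR=60/409; mL=24300/164009, mR=-36570/164009; mL+mR=-30/401 → advance -1; mR−mL=-60870/164009 → turn -1·90°
n=3: pose=(6,-7,S); sL=6/37, sR=10/39; mL=302/1443, mR=-419/1443; mL+mR=-3/37 → advance -1; mR−mL=-721/1443 → turn -1·90°
n=4: pose=(6,-6,W); sL=60/229, sR=60/229; mL=60/229, mR=-90/229; mL+mR=-30/229 → advance -1; mR−mL=-150/229 → turn -1·90°
n=5: pose=(7,-6,N); sL=3/13, sR=15/101; mL=249/1313, mR=-801/2626; mL+mR=-3/26 → advance -1; mR−mL=-1299/2626 → turn -1·90°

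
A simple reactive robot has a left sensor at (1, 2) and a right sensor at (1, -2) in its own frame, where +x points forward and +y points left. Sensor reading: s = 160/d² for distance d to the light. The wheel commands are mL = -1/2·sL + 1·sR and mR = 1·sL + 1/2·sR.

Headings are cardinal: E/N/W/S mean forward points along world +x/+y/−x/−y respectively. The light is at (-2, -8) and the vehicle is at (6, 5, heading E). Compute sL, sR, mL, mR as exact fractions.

80/153 80/101 8200/15453 14200/15453

left sensor world pos  = (7, 7); dL² = 306
right sensor world pos = (7, 3); dR² = 202
sL = 160/306 = 80/153
sR = 160/202 = 80/101
mL = -1/2·sL + 1·sR = 8200/15453
mR = 1·sL + 1/2·sR = 14200/15453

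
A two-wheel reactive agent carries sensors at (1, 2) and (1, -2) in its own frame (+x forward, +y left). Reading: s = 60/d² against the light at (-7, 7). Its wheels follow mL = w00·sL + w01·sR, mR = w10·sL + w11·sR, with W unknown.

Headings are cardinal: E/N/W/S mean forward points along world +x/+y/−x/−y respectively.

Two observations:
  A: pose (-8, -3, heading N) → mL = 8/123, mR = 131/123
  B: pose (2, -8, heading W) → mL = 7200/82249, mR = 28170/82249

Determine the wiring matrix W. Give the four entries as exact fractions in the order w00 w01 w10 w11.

-1 1 1/2 1

obs A: pose=(-8,-3,N) → sL=2/3, sR=30/41, mL=8/123, mR=131/123
obs B: pose=(2,-8,W) → sL=60/353, sR=60/233, mL=7200/82249, mR=28170/82249
sensor matrix S = [[2/3, 30/41], [60/353, 60/233]]; det S = 159520/3372209
solve [mL_A; mL_B] = S·[w00; w01] and [mR_A; mR_B] = S·[w10; w11]:
  w00 = -1, w01 = 1, w10 = 1/2, w11 = 1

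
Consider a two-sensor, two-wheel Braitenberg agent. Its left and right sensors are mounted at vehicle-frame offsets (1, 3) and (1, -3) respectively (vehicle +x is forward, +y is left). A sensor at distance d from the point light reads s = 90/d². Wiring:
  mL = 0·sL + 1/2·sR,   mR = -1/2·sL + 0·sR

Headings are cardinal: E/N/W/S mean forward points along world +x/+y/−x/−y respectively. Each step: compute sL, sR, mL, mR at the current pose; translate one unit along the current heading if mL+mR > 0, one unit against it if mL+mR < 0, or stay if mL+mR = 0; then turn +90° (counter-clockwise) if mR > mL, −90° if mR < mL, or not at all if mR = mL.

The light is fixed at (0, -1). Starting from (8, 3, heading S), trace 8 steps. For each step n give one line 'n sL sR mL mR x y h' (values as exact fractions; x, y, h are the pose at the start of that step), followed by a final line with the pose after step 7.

n=0: pose=(8,3,S); sL=9/13, sR=45/17; mL=45/34, mR=-9/26; mL+mR=216/221 → advance +1; mR−mL=-369/221 → turn -1·90°
n=1: pose=(8,2,W); sL=90/49, sR=18/17; mL=9/17, mR=-45/49; mL+mR=-324/833 → advance -1; mR−mL=-1206/833 → turn -1·90°
n=2: pose=(9,2,N); sL=45/26, sR=9/16; mL=9/32, mR=-45/52; mL+mR=-243/416 → advance -1; mR−mL=-477/416 → turn -1·90°
n=3: pose=(9,1,E); sL=18/25, sR=90/101; mL=45/101, mR=-9/25; mL+mR=216/2525 → advance +1; mR−mL=-2034/2525 → turn -1·90°
n=4: pose=(10,1,S); sL=9/17, sR=9/5; mL=9/10, mR=-9/34; mL+mR=54/85 → advance +1; mR−mL=-99/85 → turn -1·90°
n=5: pose=(10,0,W); sL=18/17, sR=90/97; mL=45/97, mR=-9/17; mL+mR=-108/1649 → advance -1; mR−mL=-1638/1649 → turn -1·90°
n=6: pose=(11,0,N); sL=45/34, sR=9/20; mL=9/40, mR=-45/68; mL+mR=-297/680 → advance -1; mR−mL=-603/680 → turn -1·90°
n=7: pose=(11,-1,E); sL=10/17, sR=10/17; mL=5/17, mR=-5/17; mL+mR=0 → advance +0; mR−mL=-10/17 → turn -1·90°

0 9/13 45/17 45/34 -9/26 8 3 S
1 90/49 18/17 9/17 -45/49 8 2 W
2 45/26 9/16 9/32 -45/52 9 2 N
3 18/25 90/101 45/101 -9/25 9 1 E
4 9/17 9/5 9/10 -9/34 10 1 S
5 18/17 90/97 45/97 -9/17 10 0 W
6 45/34 9/20 9/40 -45/68 11 0 N
7 10/17 10/17 5/17 -5/17 11 -1 E
final 11 -1 S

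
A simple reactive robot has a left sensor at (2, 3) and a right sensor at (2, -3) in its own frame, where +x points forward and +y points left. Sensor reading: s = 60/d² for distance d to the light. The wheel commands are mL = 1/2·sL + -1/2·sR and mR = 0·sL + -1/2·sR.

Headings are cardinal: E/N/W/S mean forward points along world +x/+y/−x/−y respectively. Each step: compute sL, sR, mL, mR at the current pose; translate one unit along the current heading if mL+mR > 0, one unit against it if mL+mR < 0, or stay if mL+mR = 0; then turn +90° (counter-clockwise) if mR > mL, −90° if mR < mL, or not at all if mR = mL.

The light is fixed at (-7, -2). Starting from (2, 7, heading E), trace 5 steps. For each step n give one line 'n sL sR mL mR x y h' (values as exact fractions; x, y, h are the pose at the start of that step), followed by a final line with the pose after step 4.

0 12/53 60/157 -648/8321 -30/157 2 7 E
1 6/17 30/37 -144/629 -15/37 1 7 S
2 12/17 12/41 144/697 -6/41 1 8 W
3 3/8 15/61 63/976 -15/122 0 8 N
4 4/15 20/39 -8/65 -10/39 0 7 E
final -1 7 S

n=0: pose=(2,7,E); sL=12/53, sR=60/157; mL=-648/8321, mR=-30/157; mL+mR=-2238/8321 → advance -1; mR−mL=-6/53 → turn -1·90°
n=1: pose=(1,7,S); sL=6/17, sR=30/37; mL=-144/629, mR=-15/37; mL+mR=-399/629 → advance -1; mR−mL=-3/17 → turn -1·90°
n=2: pose=(1,8,W); sL=12/17, sR=12/41; mL=144/697, mR=-6/41; mL+mR=42/697 → advance +1; mR−mL=-6/17 → turn -1·90°
n=3: pose=(0,8,N); sL=3/8, sR=15/61; mL=63/976, mR=-15/122; mL+mR=-57/976 → advance -1; mR−mL=-3/16 → turn -1·90°
n=4: pose=(0,7,E); sL=4/15, sR=20/39; mL=-8/65, mR=-10/39; mL+mR=-74/195 → advance -1; mR−mL=-2/15 → turn -1·90°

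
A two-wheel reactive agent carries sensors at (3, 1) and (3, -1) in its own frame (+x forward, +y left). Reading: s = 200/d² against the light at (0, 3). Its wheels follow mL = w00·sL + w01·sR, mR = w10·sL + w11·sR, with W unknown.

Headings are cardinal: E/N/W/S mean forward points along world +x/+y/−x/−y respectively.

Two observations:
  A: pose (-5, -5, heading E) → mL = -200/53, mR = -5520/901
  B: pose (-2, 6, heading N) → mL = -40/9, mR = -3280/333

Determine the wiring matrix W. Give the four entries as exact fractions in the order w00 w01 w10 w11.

obs A: pose=(-5,-5,E) → sL=200/53, sR=40/17, mL=-200/53, mR=-5520/901
obs B: pose=(-2,6,N) → sL=40/9, sR=200/37, mL=-40/9, mR=-3280/333
sensor matrix S = [[200/53, 40/17], [40/9, 200/37]]; det S = 2982400/300033
solve [mL_A; mL_B] = S·[w00; w01] and [mR_A; mR_B] = S·[w10; w11]:
  w00 = -1, w01 = 0, w10 = -1, w11 = -1

-1 0 -1 -1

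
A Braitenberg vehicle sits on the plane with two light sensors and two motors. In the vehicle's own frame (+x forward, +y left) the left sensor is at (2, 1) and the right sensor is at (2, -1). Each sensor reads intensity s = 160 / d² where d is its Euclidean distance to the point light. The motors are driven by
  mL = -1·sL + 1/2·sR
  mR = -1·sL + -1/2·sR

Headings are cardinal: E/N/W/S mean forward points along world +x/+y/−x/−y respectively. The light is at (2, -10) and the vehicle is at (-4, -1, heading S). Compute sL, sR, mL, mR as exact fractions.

left sensor world pos  = (-3, -3); dL² = 74
right sensor world pos = (-5, -3); dR² = 98
sL = 160/74 = 80/37
sR = 160/98 = 80/49
mL = -1·sL + 1/2·sR = -2440/1813
mR = -1·sL + -1/2·sR = -5400/1813

80/37 80/49 -2440/1813 -5400/1813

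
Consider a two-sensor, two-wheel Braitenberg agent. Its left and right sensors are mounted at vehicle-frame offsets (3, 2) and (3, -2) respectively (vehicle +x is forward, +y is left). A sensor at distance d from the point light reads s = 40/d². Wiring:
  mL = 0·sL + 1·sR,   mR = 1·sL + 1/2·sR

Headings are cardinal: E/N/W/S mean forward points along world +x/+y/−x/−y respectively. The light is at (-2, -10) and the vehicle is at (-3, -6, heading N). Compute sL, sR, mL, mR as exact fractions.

20/29 4/5 4/5 158/145

left sensor world pos  = (-5, -3); dL² = 58
right sensor world pos = (-1, -3); dR² = 50
sL = 40/58 = 20/29
sR = 40/50 = 4/5
mL = 0·sL + 1·sR = 4/5
mR = 1·sL + 1/2·sR = 158/145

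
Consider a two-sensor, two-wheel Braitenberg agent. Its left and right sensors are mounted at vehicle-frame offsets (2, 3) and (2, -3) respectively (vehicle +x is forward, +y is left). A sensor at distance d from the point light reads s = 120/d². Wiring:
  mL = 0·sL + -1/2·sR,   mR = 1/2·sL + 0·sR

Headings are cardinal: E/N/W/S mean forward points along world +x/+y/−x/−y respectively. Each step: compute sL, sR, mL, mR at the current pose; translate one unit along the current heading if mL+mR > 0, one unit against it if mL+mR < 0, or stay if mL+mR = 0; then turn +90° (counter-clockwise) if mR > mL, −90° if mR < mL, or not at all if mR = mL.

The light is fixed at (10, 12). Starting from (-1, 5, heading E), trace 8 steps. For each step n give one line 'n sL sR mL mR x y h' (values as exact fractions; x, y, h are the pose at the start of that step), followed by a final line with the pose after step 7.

0 120/97 120/181 -60/181 60/97 -1 5 E
1 60/97 60/37 -30/37 30/97 0 5 N
2 24/53 120/169 -60/169 12/53 0 4 W
3 15/17 30/61 -15/61 15/34 1 4 S
4 24/17 120/193 -60/193 12/17 1 3 E
5 12/17 60/37 -30/37 6/17 2 3 N
6 120/269 120/149 -60/149 60/269 2 2 W
7 3/4 30/61 -15/61 3/8 3 2 S
final 3 1 E

n=0: pose=(-1,5,E); sL=120/97, sR=120/181; mL=-60/181, mR=60/97; mL+mR=5040/17557 → advance +1; mR−mL=16680/17557 → turn +1·90°
n=1: pose=(0,5,N); sL=60/97, sR=60/37; mL=-30/37, mR=30/97; mL+mR=-1800/3589 → advance -1; mR−mL=4020/3589 → turn +1·90°
n=2: pose=(0,4,W); sL=24/53, sR=120/169; mL=-60/169, mR=12/53; mL+mR=-1152/8957 → advance -1; mR−mL=5208/8957 → turn +1·90°
n=3: pose=(1,4,S); sL=15/17, sR=30/61; mL=-15/61, mR=15/34; mL+mR=405/2074 → advance +1; mR−mL=1425/2074 → turn +1·90°
n=4: pose=(1,3,E); sL=24/17, sR=120/193; mL=-60/193, mR=12/17; mL+mR=1296/3281 → advance +1; mR−mL=3336/3281 → turn +1·90°
n=5: pose=(2,3,N); sL=12/17, sR=60/37; mL=-30/37, mR=6/17; mL+mR=-288/629 → advance -1; mR−mL=732/629 → turn +1·90°
n=6: pose=(2,2,W); sL=120/269, sR=120/149; mL=-60/149, mR=60/269; mL+mR=-7200/40081 → advance -1; mR−mL=25080/40081 → turn +1·90°
n=7: pose=(3,2,S); sL=3/4, sR=30/61; mL=-15/61, mR=3/8; mL+mR=63/488 → advance +1; mR−mL=303/488 → turn +1·90°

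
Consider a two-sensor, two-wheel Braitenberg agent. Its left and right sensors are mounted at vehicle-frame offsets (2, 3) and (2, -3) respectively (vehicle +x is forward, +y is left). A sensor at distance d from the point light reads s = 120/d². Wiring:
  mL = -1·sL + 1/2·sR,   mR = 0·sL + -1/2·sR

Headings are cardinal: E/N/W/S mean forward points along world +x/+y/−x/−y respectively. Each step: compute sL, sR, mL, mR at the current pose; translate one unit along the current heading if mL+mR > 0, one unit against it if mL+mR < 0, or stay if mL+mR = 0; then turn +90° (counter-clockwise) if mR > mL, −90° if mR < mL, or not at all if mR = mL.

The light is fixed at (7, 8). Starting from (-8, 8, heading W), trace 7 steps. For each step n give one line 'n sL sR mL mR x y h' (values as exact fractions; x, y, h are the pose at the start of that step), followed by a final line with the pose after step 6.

0 60/149 60/149 -30/149 -30/149 -8 8 W
1 24/53 24/53 -12/53 -12/53 -7 8 W
2 20/39 20/39 -10/39 -10/39 -6 8 W
3 24/41 24/41 -12/41 -12/41 -5 8 W
4 60/89 60/89 -30/89 -30/89 -4 8 W
5 40/51 40/51 -20/51 -20/51 -3 8 W
6 12/13 12/13 -6/13 -6/13 -2 8 W
final -1 8 W

n=0: pose=(-8,8,W); sL=60/149, sR=60/149; mL=-30/149, mR=-30/149; mL+mR=-60/149 → advance -1; mR−mL=0 → turn +0·90°
n=1: pose=(-7,8,W); sL=24/53, sR=24/53; mL=-12/53, mR=-12/53; mL+mR=-24/53 → advance -1; mR−mL=0 → turn +0·90°
n=2: pose=(-6,8,W); sL=20/39, sR=20/39; mL=-10/39, mR=-10/39; mL+mR=-20/39 → advance -1; mR−mL=0 → turn +0·90°
n=3: pose=(-5,8,W); sL=24/41, sR=24/41; mL=-12/41, mR=-12/41; mL+mR=-24/41 → advance -1; mR−mL=0 → turn +0·90°
n=4: pose=(-4,8,W); sL=60/89, sR=60/89; mL=-30/89, mR=-30/89; mL+mR=-60/89 → advance -1; mR−mL=0 → turn +0·90°
n=5: pose=(-3,8,W); sL=40/51, sR=40/51; mL=-20/51, mR=-20/51; mL+mR=-40/51 → advance -1; mR−mL=0 → turn +0·90°
n=6: pose=(-2,8,W); sL=12/13, sR=12/13; mL=-6/13, mR=-6/13; mL+mR=-12/13 → advance -1; mR−mL=0 → turn +0·90°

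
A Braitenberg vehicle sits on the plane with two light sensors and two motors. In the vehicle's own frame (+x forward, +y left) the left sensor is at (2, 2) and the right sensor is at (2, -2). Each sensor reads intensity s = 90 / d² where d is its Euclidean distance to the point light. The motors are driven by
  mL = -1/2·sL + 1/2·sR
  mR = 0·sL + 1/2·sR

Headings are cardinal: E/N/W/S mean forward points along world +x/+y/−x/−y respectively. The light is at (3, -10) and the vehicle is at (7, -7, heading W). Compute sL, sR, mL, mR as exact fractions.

18 90/29 -216/29 45/29

left sensor world pos  = (5, -9); dL² = 5
right sensor world pos = (5, -5); dR² = 29
sL = 90/5 = 18
sR = 90/29 = 90/29
mL = -1/2·sL + 1/2·sR = -216/29
mR = 0·sL + 1/2·sR = 45/29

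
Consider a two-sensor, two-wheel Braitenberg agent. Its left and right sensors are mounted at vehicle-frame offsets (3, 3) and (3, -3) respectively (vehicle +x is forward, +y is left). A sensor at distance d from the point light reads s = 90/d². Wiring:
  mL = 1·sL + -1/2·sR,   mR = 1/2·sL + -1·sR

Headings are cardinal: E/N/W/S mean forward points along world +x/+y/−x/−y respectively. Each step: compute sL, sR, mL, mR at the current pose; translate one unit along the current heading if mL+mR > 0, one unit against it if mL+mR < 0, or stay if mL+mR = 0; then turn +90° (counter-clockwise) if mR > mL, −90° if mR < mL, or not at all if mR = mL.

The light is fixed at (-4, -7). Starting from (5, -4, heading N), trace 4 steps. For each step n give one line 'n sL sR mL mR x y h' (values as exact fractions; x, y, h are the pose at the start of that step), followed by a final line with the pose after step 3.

n=0: pose=(5,-4,N); sL=5/4, sR=1/2; mL=1, mR=1/8; mL+mR=9/8 → advance +1; mR−mL=-7/8 → turn -1·90°
n=1: pose=(5,-3,E); sL=90/193, sR=18/29; mL=873/5597, mR=-2169/5597; mL+mR=-1296/5597 → advance -1; mR−mL=-3042/5597 → turn -1·90°
n=2: pose=(4,-3,S); sL=45/61, sR=45/13; mL=-1575/1586, mR=-4905/1586; mL+mR=-3240/793 → advance -1; mR−mL=-1665/793 → turn -1·90°
n=3: pose=(4,-2,W); sL=90/29, sR=90/89; mL=6705/2581, mR=1395/2581; mL+mR=8100/2581 → advance +1; mR−mL=-5310/2581 → turn -1·90°

0 5/4 1/2 1 1/8 5 -4 N
1 90/193 18/29 873/5597 -2169/5597 5 -3 E
2 45/61 45/13 -1575/1586 -4905/1586 4 -3 S
3 90/29 90/89 6705/2581 1395/2581 4 -2 W
final 3 -2 N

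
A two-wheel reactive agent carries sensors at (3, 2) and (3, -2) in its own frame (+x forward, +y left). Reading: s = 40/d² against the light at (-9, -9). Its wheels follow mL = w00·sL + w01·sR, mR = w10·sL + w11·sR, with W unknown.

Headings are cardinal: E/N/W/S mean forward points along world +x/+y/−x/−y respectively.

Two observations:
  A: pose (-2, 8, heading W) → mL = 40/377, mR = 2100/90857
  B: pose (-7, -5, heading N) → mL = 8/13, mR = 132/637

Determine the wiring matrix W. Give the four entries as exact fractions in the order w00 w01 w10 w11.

0 1 -1/2 1

obs A: pose=(-2,8,W) → sL=40/241, sR=40/377, mL=40/377, mR=2100/90857
obs B: pose=(-7,-5,N) → sL=40/49, sR=8/13, mL=8/13, mR=132/637
sensor matrix S = [[40/241, 40/377], [40/49, 8/13]]; det S = 69120/4451993
solve [mL_A; mL_B] = S·[w00; w01] and [mR_A; mR_B] = S·[w10; w11]:
  w00 = 0, w01 = 1, w10 = -1/2, w11 = 1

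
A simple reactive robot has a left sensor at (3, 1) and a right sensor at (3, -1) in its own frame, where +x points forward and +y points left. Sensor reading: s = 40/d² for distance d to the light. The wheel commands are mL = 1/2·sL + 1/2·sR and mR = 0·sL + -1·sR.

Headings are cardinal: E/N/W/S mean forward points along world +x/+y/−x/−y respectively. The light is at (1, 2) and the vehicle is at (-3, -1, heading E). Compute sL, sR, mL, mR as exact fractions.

8 40/17 88/17 -40/17

left sensor world pos  = (0, 0); dL² = 5
right sensor world pos = (0, -2); dR² = 17
sL = 40/5 = 8
sR = 40/17 = 40/17
mL = 1/2·sL + 1/2·sR = 88/17
mR = 0·sL + -1·sR = -40/17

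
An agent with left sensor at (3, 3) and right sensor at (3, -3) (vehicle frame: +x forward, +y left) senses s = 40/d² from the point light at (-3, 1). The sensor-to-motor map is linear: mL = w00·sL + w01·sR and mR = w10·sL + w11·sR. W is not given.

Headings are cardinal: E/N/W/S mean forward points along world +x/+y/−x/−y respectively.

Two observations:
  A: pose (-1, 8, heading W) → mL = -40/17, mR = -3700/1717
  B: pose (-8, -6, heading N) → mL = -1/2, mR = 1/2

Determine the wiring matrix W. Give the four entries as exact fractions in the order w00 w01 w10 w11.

-1 0 -1 1/2

obs A: pose=(-1,8,W) → sL=40/17, sR=40/101, mL=-40/17, mR=-3700/1717
obs B: pose=(-8,-6,N) → sL=1/2, sR=2, mL=-1/2, mR=1/2
sensor matrix S = [[40/17, 40/101], [1/2, 2]]; det S = 7740/1717
solve [mL_A; mL_B] = S·[w00; w01] and [mR_A; mR_B] = S·[w10; w11]:
  w00 = -1, w01 = 0, w10 = -1, w11 = 1/2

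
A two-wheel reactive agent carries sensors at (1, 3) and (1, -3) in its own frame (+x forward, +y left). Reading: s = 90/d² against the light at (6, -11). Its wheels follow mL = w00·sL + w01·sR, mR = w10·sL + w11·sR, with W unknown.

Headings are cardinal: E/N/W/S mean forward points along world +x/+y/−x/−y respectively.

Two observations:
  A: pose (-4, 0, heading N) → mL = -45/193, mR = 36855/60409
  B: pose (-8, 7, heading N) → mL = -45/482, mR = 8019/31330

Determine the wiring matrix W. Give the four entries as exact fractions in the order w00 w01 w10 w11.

obs A: pose=(-4,0,N) → sL=90/313, sR=90/193, mL=-45/193, mR=36855/60409
obs B: pose=(-8,7,N) → sL=9/65, sR=45/241, mL=-45/482, mR=8019/31330
sensor matrix S = [[90/313, 90/193], [9/65, 45/241]]; det S = -2058696/189261397
solve [mL_A; mL_B] = S·[w00; w01] and [mR_A; mR_B] = S·[w10; w11]:
  w00 = 0, w01 = -1/2, w10 = 1/2, w11 = 1

0 -1/2 1/2 1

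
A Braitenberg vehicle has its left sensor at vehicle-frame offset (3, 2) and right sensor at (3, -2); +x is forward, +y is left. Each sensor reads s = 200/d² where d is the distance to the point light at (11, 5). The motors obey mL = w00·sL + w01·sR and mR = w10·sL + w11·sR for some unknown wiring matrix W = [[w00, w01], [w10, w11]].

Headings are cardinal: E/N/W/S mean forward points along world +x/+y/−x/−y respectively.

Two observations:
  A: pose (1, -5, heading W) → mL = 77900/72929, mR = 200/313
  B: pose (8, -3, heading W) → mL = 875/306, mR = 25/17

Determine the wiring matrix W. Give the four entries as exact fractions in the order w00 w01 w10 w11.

1 1/2 1 0

obs A: pose=(1,-5,W) → sL=200/313, sR=200/233, mL=77900/72929, mR=200/313
obs B: pose=(8,-3,W) → sL=25/17, sR=25/9, mL=875/306, mR=25/17
sensor matrix S = [[200/313, 200/233], [25/17, 25/9]]; det S = 5720000/11158137
solve [mL_A; mL_B] = S·[w00; w01] and [mR_A; mR_B] = S·[w10; w11]:
  w00 = 1, w01 = 1/2, w10 = 1, w11 = 0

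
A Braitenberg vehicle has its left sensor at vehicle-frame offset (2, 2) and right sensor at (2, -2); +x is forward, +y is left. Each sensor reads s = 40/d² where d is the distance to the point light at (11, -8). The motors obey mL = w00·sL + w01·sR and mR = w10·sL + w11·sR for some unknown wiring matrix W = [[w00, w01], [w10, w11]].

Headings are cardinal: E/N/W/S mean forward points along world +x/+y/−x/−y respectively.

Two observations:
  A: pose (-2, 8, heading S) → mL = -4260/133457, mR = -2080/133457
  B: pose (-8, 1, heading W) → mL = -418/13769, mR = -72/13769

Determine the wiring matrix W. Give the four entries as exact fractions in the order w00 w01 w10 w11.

obs A: pose=(-2,8,S) → sL=40/317, sR=40/421, mL=-4260/133457, mR=-2080/133457
obs B: pose=(-8,1,W) → sL=4/49, sR=20/281, mL=-418/13769, mR=-72/13769
sensor matrix S = [[40/317, 40/421], [4/49, 20/281]]; det S = 2250880/1837569433
solve [mL_A; mL_B] = S·[w00; w01] and [mR_A; mR_B] = S·[w10; w11]:
  w00 = 1/2, w01 = -1, w10 = -1/2, w11 = 1/2

1/2 -1 -1/2 1/2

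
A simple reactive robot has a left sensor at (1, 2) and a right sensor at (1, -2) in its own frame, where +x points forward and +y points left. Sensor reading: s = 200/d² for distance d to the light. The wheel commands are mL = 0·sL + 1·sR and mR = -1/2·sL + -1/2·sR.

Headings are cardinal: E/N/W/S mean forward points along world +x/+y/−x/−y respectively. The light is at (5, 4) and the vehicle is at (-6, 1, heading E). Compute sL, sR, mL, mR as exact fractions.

left sensor world pos  = (-5, 3); dL² = 101
right sensor world pos = (-5, -1); dR² = 125
sL = 200/101 = 200/101
sR = 200/125 = 8/5
mL = 0·sL + 1·sR = 8/5
mR = -1/2·sL + -1/2·sR = -904/505

200/101 8/5 8/5 -904/505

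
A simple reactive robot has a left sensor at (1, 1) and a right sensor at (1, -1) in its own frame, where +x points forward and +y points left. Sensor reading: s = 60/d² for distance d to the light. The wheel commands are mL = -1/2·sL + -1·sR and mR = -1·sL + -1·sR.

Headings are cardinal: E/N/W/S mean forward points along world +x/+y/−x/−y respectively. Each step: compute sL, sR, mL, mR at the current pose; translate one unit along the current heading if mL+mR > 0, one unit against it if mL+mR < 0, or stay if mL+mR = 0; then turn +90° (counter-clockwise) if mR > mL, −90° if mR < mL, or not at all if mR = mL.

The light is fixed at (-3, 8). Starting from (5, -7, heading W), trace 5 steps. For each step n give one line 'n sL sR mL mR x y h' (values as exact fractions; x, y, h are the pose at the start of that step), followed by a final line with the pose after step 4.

0 12/61 12/49 -1026/2989 -1320/2989 5 -7 W
1 3/13 15/74 -153/481 -417/962 6 -7 N
2 12/65 60/389 -6234/25285 -8568/25285 6 -8 E
3 6/37 30/169 -1617/6253 -2124/6253 5 -8 S
4 12/61 12/49 -1026/2989 -1320/2989 5 -7 W
final 6 -7 N

n=0: pose=(5,-7,W); sL=12/61, sR=12/49; mL=-1026/2989, mR=-1320/2989; mL+mR=-2346/2989 → advance -1; mR−mL=-6/61 → turn -1·90°
n=1: pose=(6,-7,N); sL=3/13, sR=15/74; mL=-153/481, mR=-417/962; mL+mR=-723/962 → advance -1; mR−mL=-3/26 → turn -1·90°
n=2: pose=(6,-8,E); sL=12/65, sR=60/389; mL=-6234/25285, mR=-8568/25285; mL+mR=-14802/25285 → advance -1; mR−mL=-6/65 → turn -1·90°
n=3: pose=(5,-8,S); sL=6/37, sR=30/169; mL=-1617/6253, mR=-2124/6253; mL+mR=-3741/6253 → advance -1; mR−mL=-3/37 → turn -1·90°
n=4: pose=(5,-7,W); sL=12/61, sR=12/49; mL=-1026/2989, mR=-1320/2989; mL+mR=-2346/2989 → advance -1; mR−mL=-6/61 → turn -1·90°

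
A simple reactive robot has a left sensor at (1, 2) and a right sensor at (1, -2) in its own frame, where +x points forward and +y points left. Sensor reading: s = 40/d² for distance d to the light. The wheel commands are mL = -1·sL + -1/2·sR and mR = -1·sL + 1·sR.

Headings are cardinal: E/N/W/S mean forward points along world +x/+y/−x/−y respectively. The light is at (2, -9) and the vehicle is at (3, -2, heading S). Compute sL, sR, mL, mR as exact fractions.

left sensor world pos  = (5, -3); dL² = 45
right sensor world pos = (1, -3); dR² = 37
sL = 40/45 = 8/9
sR = 40/37 = 40/37
mL = -1·sL + -1/2·sR = -476/333
mR = -1·sL + 1·sR = 64/333

8/9 40/37 -476/333 64/333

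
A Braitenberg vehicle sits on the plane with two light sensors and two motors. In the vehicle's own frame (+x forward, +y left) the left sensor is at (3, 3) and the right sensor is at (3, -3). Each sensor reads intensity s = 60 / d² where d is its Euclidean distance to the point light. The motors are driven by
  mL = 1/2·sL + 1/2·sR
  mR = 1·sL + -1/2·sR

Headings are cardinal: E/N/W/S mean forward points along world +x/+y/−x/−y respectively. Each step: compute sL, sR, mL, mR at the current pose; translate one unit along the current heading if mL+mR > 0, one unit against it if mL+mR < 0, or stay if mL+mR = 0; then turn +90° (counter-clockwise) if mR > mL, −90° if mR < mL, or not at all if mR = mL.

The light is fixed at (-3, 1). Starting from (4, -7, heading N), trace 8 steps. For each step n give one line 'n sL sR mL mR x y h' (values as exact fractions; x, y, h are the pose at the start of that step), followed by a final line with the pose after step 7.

0 60/41 12/25 996/1025 1254/1025 4 -7 N
1 15/29 15/8 555/464 -195/464 4 -6 W
2 12/5 60/97 732/485 1014/485 3 -6 N
3 2/3 10/3 2 -1 3 -5 W
4 60/13 60/73 2580/949 3990/949 2 -5 N
5 15/17 15/2 285/68 -195/68 2 -4 W
6 12 60/53 348/53 606/53 1 -4 N
7 6/5 30 78/5 -69/5 1 -3 W
final 0 -3 N

n=0: pose=(4,-7,N); sL=60/41, sR=12/25; mL=996/1025, mR=1254/1025; mL+mR=90/41 → advance +1; mR−mL=258/1025 → turn +1·90°
n=1: pose=(4,-6,W); sL=15/29, sR=15/8; mL=555/464, mR=-195/464; mL+mR=45/58 → advance +1; mR−mL=-375/232 → turn -1·90°
n=2: pose=(3,-6,N); sL=12/5, sR=60/97; mL=732/485, mR=1014/485; mL+mR=18/5 → advance +1; mR−mL=282/485 → turn +1·90°
n=3: pose=(3,-5,W); sL=2/3, sR=10/3; mL=2, mR=-1; mL+mR=1 → advance +1; mR−mL=-3 → turn -1·90°
n=4: pose=(2,-5,N); sL=60/13, sR=60/73; mL=2580/949, mR=3990/949; mL+mR=90/13 → advance +1; mR−mL=1410/949 → turn +1·90°
n=5: pose=(2,-4,W); sL=15/17, sR=15/2; mL=285/68, mR=-195/68; mL+mR=45/34 → advance +1; mR−mL=-120/17 → turn -1·90°
n=6: pose=(1,-4,N); sL=12, sR=60/53; mL=348/53, mR=606/53; mL+mR=18 → advance +1; mR−mL=258/53 → turn +1·90°
n=7: pose=(1,-3,W); sL=6/5, sR=30; mL=78/5, mR=-69/5; mL+mR=9/5 → advance +1; mR−mL=-147/5 → turn -1·90°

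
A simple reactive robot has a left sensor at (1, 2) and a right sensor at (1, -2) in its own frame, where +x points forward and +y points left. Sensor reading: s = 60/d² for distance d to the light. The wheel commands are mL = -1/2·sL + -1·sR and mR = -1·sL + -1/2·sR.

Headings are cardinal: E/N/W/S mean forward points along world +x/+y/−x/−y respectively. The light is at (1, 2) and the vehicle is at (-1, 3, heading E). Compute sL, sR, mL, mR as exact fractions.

6 30 -33 -21

left sensor world pos  = (0, 5); dL² = 10
right sensor world pos = (0, 1); dR² = 2
sL = 60/10 = 6
sR = 60/2 = 30
mL = -1/2·sL + -1·sR = -33
mR = -1·sL + -1/2·sR = -21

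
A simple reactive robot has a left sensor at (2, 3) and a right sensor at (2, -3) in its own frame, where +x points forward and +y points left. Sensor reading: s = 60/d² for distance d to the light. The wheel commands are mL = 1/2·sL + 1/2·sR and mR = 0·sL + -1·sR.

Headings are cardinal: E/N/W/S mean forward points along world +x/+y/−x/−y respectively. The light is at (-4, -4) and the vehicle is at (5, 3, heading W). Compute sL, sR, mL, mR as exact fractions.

12/13 60/149 1284/1937 -60/149

left sensor world pos  = (3, 0); dL² = 65
right sensor world pos = (3, 6); dR² = 149
sL = 60/65 = 12/13
sR = 60/149 = 60/149
mL = 1/2·sL + 1/2·sR = 1284/1937
mR = 0·sL + -1·sR = -60/149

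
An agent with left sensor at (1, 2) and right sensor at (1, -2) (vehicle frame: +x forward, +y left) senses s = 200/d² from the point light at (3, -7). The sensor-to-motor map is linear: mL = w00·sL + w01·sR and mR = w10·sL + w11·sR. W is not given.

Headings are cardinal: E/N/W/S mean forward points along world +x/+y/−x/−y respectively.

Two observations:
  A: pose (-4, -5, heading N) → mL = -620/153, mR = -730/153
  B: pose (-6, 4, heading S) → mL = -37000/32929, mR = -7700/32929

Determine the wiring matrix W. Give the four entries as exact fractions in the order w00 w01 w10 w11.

obs A: pose=(-4,-5,N) → sL=20/9, sR=100/17, mL=-620/153, mR=-730/153
obs B: pose=(-6,4,S) → sL=200/149, sR=200/221, mL=-37000/32929, mR=-7700/32929
sensor matrix S = [[20/9, 100/17], [200/149, 200/221]]; det S = -1744000/296361
solve [mL_A; mL_B] = S·[w00; w01] and [mR_A; mR_B] = S·[w10; w11]:
  w00 = -1/2, w01 = -1/2, w10 = 1/2, w11 = -1

-1/2 -1/2 1/2 -1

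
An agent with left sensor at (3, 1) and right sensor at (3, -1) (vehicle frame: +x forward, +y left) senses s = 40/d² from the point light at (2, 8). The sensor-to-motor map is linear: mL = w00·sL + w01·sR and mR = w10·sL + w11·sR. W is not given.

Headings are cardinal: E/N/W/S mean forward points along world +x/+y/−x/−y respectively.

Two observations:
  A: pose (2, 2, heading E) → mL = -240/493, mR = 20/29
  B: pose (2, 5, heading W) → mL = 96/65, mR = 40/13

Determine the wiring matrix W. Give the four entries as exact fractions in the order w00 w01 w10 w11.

-1 1 0 1

obs A: pose=(2,2,E) → sL=20/17, sR=20/29, mL=-240/493, mR=20/29
obs B: pose=(2,5,W) → sL=8/5, sR=40/13, mL=96/65, mR=40/13
sensor matrix S = [[20/17, 20/29], [8/5, 40/13]]; det S = 16128/6409
solve [mL_A; mL_B] = S·[w00; w01] and [mR_A; mR_B] = S·[w10; w11]:
  w00 = -1, w01 = 1, w10 = 0, w11 = 1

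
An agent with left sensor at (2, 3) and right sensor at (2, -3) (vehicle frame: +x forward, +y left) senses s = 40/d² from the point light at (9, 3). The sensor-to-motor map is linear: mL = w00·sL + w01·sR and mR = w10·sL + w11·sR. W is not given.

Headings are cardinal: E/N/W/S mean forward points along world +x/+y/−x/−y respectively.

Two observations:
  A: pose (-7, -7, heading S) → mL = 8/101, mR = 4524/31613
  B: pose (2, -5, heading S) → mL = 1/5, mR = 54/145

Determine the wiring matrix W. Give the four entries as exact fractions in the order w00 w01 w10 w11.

obs A: pose=(-7,-7,S) → sL=40/313, sR=8/101, mL=8/101, mR=4524/31613
obs B: pose=(2,-5,S) → sL=10/29, sR=1/5, mL=1/5, mR=54/145
sensor matrix S = [[40/313, 8/101], [10/29, 1/5]]; det S = -1608/916777
solve [mL_A; mL_B] = S·[w00; w01] and [mR_A; mR_B] = S·[w10; w11]:
  w00 = 0, w01 = 1, w10 = 1/2, w11 = 1

0 1 1/2 1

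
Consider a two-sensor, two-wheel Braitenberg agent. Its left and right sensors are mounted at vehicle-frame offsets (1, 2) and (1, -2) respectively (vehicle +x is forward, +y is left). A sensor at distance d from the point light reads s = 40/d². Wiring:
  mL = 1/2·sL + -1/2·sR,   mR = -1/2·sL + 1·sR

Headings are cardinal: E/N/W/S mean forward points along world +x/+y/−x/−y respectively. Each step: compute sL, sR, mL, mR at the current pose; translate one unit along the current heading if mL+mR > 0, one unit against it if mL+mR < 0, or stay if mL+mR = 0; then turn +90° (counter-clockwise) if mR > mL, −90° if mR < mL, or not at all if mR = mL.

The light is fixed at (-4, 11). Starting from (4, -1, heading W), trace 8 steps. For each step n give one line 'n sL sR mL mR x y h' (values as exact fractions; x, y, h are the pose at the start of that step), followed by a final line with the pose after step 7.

n=0: pose=(4,-1,W); sL=8/49, sR=40/149; mL=-384/7301, mR=1364/7301; mL+mR=20/149 → advance +1; mR−mL=1748/7301 → turn +1·90°
n=1: pose=(3,-1,S); sL=4/25, sR=20/97; mL=-56/2425, mR=306/2425; mL+mR=10/97 → advance +1; mR−mL=362/2425 → turn +1·90°
n=2: pose=(3,-2,E); sL=8/37, sR=40/289; mL=416/10693, mR=324/10693; mL+mR=20/289 → advance +1; mR−mL=-92/10693 → turn -1·90°
n=3: pose=(4,-2,S); sL=5/37, sR=5/29; mL=-20/1073, mR=225/2146; mL+mR=5/58 → advance +1; mR−mL=265/2146 → turn +1·90°
n=4: pose=(4,-3,E); sL=8/45, sR=40/337; mL=448/15165, mR=452/15165; mL+mR=20/337 → advance +1; mR−mL=4/15165 → turn +1·90°
n=5: pose=(5,-3,N); sL=20/109, sR=4/29; mL=72/3161, mR=146/3161; mL+mR=2/29 → advance +1; mR−mL=74/3161 → turn +1·90°
n=6: pose=(5,-2,W); sL=40/289, sR=8/37; mL=-416/10693, mR=1572/10693; mL+mR=4/37 → advance +1; mR−mL=1988/10693 → turn +1·90°
n=7: pose=(4,-2,S); sL=5/37, sR=5/29; mL=-20/1073, mR=225/2146; mL+mR=5/58 → advance +1; mR−mL=265/2146 → turn +1·90°

0 8/49 40/149 -384/7301 1364/7301 4 -1 W
1 4/25 20/97 -56/2425 306/2425 3 -1 S
2 8/37 40/289 416/10693 324/10693 3 -2 E
3 5/37 5/29 -20/1073 225/2146 4 -2 S
4 8/45 40/337 448/15165 452/15165 4 -3 E
5 20/109 4/29 72/3161 146/3161 5 -3 N
6 40/289 8/37 -416/10693 1572/10693 5 -2 W
7 5/37 5/29 -20/1073 225/2146 4 -2 S
final 4 -3 E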